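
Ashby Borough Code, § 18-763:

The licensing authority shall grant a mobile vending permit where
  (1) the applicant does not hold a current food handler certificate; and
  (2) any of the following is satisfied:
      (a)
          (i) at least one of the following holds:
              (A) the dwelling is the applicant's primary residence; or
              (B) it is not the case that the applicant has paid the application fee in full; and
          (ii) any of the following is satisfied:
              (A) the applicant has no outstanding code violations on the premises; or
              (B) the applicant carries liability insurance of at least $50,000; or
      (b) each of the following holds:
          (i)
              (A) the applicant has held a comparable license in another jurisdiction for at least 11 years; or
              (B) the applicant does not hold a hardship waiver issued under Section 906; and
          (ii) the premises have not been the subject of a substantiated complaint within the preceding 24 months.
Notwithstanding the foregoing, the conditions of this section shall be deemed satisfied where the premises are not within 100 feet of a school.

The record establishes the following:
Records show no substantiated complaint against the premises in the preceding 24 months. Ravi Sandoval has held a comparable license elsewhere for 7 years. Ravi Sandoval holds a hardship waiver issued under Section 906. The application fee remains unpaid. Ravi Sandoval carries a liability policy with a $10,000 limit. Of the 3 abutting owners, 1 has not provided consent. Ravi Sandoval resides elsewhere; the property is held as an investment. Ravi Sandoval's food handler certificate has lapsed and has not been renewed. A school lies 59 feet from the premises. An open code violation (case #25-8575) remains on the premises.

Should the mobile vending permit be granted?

No — denied.

(1) not (food handler cert.) — met.
(A) primary residence — fails.
(B) not (fee paid) — holds.
(i) = F OR T = true.
(A) no code violations — not met.
(B) insurance ≥ $50,000 — not satisfied.
(ii): F OR F → false.
(a): T AND F → false.
(A) prior license ≥ 11 yr — not met.
(B) not (hardship waiver) — fails.
So (i) is not satisfied (F OR F).
(ii) no complaint in 24 mo. — holds.
(b) = F AND T = false.
So (2) is not satisfied (F OR F).
So Overall is not satisfied (T AND F).
Exception (≥100 ft from school) — not satisfied.
Result: main false OR exception false → false.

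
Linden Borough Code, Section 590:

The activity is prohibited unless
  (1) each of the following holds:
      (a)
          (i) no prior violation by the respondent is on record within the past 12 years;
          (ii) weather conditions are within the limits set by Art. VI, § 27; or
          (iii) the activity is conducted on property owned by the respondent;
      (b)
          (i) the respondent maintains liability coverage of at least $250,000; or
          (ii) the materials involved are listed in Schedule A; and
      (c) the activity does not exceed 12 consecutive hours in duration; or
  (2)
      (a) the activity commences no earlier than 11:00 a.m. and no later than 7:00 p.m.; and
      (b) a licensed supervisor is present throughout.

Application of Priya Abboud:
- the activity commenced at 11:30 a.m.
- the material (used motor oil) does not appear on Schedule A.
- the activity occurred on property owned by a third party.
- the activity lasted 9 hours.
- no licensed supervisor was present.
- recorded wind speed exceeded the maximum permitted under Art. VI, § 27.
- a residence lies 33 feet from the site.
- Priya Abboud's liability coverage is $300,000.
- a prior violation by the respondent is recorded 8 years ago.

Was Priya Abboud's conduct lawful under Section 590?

No — unlawful.

(i) no prior violation — fails.
(ii) weather ok — not satisfied.
(iii) own property — fails.
So (a) is not satisfied (F OR F OR F).
(i) coverage ≥ $250,000 — satisfied.
(ii) Schedule A material — not met.
(b): T OR F → true.
(c) ≤ 12 hrs duration — met.
(1) = F AND T AND T = false.
(a) start within hours — holds.
(b) supervisor present — fails.
So (2) is not satisfied (T AND F).
Overall = F OR F = false.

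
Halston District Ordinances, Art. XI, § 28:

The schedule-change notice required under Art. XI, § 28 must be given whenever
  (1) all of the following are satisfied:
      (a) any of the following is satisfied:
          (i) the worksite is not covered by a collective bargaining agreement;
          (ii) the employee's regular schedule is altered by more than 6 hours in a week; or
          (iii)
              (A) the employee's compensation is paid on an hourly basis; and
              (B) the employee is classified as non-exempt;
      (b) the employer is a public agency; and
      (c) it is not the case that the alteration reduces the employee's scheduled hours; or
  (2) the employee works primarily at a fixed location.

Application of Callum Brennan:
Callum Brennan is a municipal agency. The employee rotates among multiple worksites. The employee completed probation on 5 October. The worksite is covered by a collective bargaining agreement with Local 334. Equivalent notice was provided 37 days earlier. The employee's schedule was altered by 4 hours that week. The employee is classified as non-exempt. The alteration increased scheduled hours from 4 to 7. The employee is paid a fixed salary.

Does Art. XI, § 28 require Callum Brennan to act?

(i) no CBA — not met.
(ii) schedule shift > 6h — not met.
(A) hourly-paid — not satisfied.
(B) non-exempt — satisfied.
So (iii) is not satisfied (F AND T).
(a): F OR F OR F → false.
(b) public agency — met.
(c) not (hours reduced) — holds.
(1): F AND T AND T → false.
(2) fixed location — fails.
So Overall is not satisfied (F OR F).

No — not required.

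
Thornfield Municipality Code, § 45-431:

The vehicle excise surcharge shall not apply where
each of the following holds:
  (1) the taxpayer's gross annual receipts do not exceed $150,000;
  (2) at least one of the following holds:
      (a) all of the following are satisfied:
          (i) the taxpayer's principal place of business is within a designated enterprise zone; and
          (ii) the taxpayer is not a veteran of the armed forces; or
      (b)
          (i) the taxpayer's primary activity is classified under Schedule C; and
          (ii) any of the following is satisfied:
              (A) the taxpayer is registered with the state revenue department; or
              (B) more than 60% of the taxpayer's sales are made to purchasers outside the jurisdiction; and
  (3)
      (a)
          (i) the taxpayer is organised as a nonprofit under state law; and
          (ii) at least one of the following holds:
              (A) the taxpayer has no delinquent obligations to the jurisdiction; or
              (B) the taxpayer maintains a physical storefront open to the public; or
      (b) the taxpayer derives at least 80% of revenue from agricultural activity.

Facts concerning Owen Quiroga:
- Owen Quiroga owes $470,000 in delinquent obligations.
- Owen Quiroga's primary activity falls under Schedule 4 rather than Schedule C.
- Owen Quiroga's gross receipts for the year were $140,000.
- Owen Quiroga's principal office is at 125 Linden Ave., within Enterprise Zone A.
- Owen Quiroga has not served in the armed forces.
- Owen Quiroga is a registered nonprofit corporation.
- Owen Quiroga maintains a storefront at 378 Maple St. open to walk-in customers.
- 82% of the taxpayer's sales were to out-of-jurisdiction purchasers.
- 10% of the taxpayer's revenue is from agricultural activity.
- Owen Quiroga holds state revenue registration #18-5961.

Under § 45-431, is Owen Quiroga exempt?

(1) receipts ≤ $150,000 — met.
(i) in enterprise zone — holds.
(ii) not (veteran) — met.
(a) = T AND T = true.
(i) Schedule C activity — not satisfied.
(A) state-registered — met.
(B) >60% out-of-jur. sales — satisfied.
(ii): T OR T → true.
(b): F AND T → false.
(2): T OR F → true.
(i) nonprofit — holds.
(A) no delinquency — fails.
(B) has storefront — satisfied.
(ii) = F OR T = true.
(a): T AND T → true.
(b) ≥80% agricultural — not met.
(3): T OR F → true.
So Overall is satisfied (T AND T AND T).

Yes — exempt.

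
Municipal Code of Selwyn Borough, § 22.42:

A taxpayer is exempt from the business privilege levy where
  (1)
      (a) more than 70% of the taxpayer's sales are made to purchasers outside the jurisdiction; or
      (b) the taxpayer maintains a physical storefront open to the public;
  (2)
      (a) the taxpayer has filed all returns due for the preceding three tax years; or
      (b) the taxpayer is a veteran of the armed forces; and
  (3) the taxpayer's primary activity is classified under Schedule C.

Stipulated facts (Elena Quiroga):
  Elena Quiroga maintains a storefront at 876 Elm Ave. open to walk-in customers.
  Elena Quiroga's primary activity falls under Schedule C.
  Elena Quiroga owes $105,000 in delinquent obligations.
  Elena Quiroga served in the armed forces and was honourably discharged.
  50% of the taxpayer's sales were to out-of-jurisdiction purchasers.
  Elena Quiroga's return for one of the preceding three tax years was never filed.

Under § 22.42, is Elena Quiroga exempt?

(a) >70% out-of-jur. sales — not satisfied.
(b) has storefront — met.
(1) = F OR T = true.
(a) returns current — not satisfied.
(b) veteran — holds.
(2) = F OR T = true.
(3) Schedule C activity — satisfied.
So Overall is satisfied (T AND T AND T).

Yes — exempt.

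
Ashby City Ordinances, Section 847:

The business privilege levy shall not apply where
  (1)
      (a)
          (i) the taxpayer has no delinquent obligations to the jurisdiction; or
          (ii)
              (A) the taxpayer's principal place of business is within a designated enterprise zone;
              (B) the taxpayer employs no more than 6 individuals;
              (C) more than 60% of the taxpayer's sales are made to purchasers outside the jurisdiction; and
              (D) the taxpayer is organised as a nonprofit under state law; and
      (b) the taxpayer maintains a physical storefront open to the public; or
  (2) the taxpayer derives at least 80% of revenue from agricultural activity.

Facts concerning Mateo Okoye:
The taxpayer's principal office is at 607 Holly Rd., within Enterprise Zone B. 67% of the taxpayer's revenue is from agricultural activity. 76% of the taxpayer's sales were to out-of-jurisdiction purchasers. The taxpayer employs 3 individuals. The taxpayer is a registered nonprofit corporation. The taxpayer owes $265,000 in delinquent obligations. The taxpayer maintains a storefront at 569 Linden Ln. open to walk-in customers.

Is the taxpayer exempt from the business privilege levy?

(i) no delinquency — not satisfied.
(A) in enterprise zone — met.
(B) ≤ 6 employees — met.
(C) >60% out-of-jur. sales — holds.
(D) nonprofit — met.
(ii): T AND T AND T AND T → true.
So (a) is satisfied (F OR T).
(b) has storefront — satisfied.
(1): T AND T → true.
(2) ≥80% agricultural — fails.
Overall: T OR F → true.

Yes — exempt.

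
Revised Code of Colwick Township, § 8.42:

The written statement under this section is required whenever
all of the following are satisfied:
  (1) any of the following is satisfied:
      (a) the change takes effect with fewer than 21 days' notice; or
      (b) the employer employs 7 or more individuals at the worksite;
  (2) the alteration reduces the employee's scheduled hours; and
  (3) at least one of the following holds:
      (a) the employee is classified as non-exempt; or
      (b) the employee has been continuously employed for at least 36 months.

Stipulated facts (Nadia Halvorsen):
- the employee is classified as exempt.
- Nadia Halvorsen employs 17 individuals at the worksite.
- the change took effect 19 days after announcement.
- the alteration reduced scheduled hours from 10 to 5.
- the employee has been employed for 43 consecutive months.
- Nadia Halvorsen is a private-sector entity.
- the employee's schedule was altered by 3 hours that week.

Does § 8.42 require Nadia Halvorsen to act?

Yes — required.

(a) < 21 days' notice — satisfied.
(b) ≥ 7 at site — holds.
(1) = T OR T = true.
(2) hours reduced — satisfied.
(a) non-exempt — not met.
(b) tenure ≥ 36 mo. — satisfied.
(3): F OR T → true.
So Overall is satisfied (T AND T AND T).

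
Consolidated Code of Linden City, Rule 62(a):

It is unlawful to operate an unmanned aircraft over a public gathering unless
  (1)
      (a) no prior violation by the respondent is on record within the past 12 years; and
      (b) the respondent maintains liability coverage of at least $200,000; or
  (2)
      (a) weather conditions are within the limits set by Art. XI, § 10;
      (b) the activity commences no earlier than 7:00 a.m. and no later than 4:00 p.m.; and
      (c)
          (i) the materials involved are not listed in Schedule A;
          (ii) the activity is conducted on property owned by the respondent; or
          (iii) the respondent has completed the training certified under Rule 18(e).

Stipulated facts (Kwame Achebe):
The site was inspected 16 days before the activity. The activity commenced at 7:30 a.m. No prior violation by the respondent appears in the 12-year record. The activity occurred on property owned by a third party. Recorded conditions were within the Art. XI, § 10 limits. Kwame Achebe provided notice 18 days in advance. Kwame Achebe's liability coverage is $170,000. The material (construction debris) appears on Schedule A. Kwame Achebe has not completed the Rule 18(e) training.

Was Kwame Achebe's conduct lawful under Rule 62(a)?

No — unlawful.

(a) no prior violation — satisfied.
(b) coverage ≥ $200,000 — not satisfied.
So (1) is not satisfied (T AND F).
(a) weather ok — met.
(b) start within hours — met.
(i) not (Schedule A material) — not satisfied.
(ii) own property — fails.
(iii) training certified — not satisfied.
So (c) is not satisfied (F OR F OR F).
So (2) is not satisfied (T AND T AND F).
So Overall is not satisfied (F OR F).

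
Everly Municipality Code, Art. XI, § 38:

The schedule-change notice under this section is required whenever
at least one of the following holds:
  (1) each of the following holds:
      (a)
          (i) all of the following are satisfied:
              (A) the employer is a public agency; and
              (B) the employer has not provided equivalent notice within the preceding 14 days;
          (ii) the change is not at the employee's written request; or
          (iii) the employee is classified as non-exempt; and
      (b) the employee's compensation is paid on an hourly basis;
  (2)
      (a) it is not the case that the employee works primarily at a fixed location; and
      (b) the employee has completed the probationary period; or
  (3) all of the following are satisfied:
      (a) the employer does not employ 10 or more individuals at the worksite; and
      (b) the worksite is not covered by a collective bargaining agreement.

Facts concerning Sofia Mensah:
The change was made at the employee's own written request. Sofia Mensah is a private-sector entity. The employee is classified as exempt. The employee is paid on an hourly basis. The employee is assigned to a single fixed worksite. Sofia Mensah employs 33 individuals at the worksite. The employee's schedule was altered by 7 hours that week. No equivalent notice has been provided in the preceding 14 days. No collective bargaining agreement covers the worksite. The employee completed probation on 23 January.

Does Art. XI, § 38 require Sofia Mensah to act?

(A) public agency — not met.
(B) no recent notice — holds.
(i) = F AND T = false.
(ii) not employee-requested — fails.
(iii) non-exempt — fails.
(a): F OR F OR F → false.
(b) hourly-paid — met.
So (1) is not satisfied (F AND T).
(a) not (fixed location) — fails.
(b) past probation — holds.
(2) = F AND T = false.
(a) not (≥ 10 at site) — not satisfied.
(b) no CBA — satisfied.
(3): F AND T → false.
So Overall is not satisfied (F OR F OR F).

No — not required.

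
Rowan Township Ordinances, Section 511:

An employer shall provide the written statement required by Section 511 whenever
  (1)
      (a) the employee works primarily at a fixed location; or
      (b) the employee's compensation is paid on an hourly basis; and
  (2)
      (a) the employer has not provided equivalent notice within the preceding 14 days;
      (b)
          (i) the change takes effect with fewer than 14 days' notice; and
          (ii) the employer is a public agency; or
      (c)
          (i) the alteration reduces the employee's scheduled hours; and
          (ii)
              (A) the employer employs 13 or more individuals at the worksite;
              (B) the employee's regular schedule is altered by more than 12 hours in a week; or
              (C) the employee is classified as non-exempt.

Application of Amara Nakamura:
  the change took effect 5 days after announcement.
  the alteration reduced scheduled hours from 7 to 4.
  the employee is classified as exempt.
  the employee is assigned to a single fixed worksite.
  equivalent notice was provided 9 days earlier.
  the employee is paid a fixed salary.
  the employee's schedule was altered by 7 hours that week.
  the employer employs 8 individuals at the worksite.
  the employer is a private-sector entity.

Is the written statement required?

No — not required.

(a) fixed location — met.
(b) hourly-paid — fails.
So (1) is satisfied (T OR F).
(a) no recent notice — not satisfied.
(i) < 14 days' notice — met.
(ii) public agency — not met.
(b) = T AND F = false.
(i) hours reduced — holds.
(A) ≥ 13 at site — fails.
(B) schedule shift > 12h — not met.
(C) non-exempt — fails.
So (ii) is not satisfied (F OR F OR F).
So (c) is not satisfied (T AND F).
(2): F OR F OR F → false.
So Overall is not satisfied (T AND F).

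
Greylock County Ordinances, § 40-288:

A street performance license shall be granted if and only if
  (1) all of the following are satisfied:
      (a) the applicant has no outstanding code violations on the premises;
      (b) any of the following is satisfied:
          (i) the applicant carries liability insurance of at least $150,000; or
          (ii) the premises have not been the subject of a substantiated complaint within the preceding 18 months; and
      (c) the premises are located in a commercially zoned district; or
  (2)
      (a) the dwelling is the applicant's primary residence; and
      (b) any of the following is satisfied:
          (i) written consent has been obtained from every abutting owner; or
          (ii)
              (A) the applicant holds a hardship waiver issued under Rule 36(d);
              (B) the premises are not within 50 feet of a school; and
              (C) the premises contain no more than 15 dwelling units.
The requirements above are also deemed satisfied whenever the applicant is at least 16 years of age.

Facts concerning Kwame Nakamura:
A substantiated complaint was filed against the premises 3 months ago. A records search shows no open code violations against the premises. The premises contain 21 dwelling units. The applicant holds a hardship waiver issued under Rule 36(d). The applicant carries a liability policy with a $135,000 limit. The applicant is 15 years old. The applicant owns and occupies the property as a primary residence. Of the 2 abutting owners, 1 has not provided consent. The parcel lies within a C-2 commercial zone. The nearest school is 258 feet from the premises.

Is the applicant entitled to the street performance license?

(a) no code violations — met.
(i) insurance ≥ $150,000 — not satisfied.
(ii) no complaint in 18 mo. — not satisfied.
(b): F OR F → false.
(c) commercially zoned — met.
So (1) is not satisfied (T AND F AND T).
(a) primary residence — holds.
(i) all abutters consent — not met.
(A) hardship waiver — met.
(B) ≥50 ft from school — holds.
(C) ≤ 15 units — fails.
(ii): T AND T AND F → false.
(b): F OR F → false.
(2): T AND F → false.
So Overall is not satisfied (F OR F).
Exception (age ≥ 16) — not satisfied.
Result: main false OR exception false → false.

No — denied.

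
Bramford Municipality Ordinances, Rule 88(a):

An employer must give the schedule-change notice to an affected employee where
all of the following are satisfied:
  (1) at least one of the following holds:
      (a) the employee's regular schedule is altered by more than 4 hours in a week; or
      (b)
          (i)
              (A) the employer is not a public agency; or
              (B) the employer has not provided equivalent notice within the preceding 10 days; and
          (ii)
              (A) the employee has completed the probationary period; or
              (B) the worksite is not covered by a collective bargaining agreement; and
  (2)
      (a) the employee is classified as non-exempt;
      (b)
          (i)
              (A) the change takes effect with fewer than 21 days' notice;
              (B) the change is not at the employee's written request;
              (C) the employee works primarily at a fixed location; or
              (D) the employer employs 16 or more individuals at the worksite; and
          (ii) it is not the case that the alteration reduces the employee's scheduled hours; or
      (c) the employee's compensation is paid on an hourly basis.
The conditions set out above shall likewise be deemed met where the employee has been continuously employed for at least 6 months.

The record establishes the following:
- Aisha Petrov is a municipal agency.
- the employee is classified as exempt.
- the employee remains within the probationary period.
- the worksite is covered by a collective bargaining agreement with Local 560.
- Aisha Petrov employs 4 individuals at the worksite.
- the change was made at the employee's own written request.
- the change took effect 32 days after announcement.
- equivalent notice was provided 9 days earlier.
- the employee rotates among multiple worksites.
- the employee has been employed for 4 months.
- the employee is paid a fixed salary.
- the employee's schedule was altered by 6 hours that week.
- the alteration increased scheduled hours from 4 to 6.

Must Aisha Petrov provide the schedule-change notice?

No — not required.

(a) schedule shift > 4h — met.
(A) not (public agency) — not met.
(B) no recent notice — not met.
(i) = F OR F = false.
(A) past probation — not satisfied.
(B) no CBA — not satisfied.
(ii) = F OR F = false.
(b): F AND F → false.
So (1) is satisfied (T OR F).
(a) non-exempt — not met.
(A) < 21 days' notice — not met.
(B) not employee-requested — fails.
(C) fixed location — not satisfied.
(D) ≥ 16 at site — fails.
(i): F OR F OR F OR F → false.
(ii) not (hours reduced) — holds.
So (b) is not satisfied (F AND T).
(c) hourly-paid — fails.
(2): F OR F OR F → false.
So Overall is not satisfied (T AND F).
Exception (tenure ≥ 6 mo.) — not satisfied.
Result: main false OR exception false → false.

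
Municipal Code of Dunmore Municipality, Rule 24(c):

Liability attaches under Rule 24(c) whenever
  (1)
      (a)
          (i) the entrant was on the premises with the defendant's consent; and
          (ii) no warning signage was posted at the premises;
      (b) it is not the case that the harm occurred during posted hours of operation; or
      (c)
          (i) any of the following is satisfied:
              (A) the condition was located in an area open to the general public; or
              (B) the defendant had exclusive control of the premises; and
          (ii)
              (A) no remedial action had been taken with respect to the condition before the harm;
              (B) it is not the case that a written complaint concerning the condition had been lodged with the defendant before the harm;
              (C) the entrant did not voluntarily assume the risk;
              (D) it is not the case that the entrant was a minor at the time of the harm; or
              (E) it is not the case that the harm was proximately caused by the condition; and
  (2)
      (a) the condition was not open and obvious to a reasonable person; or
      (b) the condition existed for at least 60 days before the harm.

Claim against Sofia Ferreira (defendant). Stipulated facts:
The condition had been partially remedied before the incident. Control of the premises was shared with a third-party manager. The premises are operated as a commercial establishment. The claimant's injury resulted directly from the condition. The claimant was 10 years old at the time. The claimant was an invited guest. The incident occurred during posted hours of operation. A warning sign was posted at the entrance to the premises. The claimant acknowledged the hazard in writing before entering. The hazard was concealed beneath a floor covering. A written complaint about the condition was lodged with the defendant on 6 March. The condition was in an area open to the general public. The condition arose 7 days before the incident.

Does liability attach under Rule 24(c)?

No — not liable.

(i) consent to enter — met.
(ii) no signage posted — not met.
(a) = T AND F = false.
(b) not (during posted hours) — not satisfied.
(A) public area — holds.
(B) exclusive control — fails.
(i) = T OR F = true.
(A) no remedial action — not satisfied.
(B) not (complaint lodged) — not met.
(C) no assumed risk — not satisfied.
(D) not (entrant a minor) — not met.
(E) not (proximate cause) — not met.
(ii) = F OR F OR F OR F OR F = false.
(c): T AND F → false.
(1): F OR F OR F → false.
(a) not open/obvious — satisfied.
(b) condition ≥60 days old — not met.
(2): T OR F → true.
So Overall is not satisfied (F AND T).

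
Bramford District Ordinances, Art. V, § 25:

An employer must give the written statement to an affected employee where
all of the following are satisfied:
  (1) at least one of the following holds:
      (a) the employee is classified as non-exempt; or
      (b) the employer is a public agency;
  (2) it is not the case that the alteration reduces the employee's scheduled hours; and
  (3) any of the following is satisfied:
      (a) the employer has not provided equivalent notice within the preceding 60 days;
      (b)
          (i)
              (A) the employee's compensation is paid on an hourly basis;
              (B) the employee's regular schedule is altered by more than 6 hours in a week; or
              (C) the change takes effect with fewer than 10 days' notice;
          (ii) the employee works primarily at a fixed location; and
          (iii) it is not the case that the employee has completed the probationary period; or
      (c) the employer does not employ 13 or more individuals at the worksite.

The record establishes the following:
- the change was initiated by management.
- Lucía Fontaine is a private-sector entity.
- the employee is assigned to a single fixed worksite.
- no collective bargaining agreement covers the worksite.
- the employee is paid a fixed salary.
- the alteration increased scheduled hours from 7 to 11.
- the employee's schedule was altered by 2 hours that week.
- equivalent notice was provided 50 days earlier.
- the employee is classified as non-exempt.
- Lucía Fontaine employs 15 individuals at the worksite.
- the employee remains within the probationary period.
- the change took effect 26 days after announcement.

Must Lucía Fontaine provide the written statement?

No — not required.

(a) non-exempt — holds.
(b) public agency — not satisfied.
So (1) is satisfied (T OR F).
(2) not (hours reduced) — satisfied.
(a) no recent notice — not met.
(A) hourly-paid — not met.
(B) schedule shift > 6h — not met.
(C) < 10 days' notice — not met.
So (i) is not satisfied (F OR F OR F).
(ii) fixed location — satisfied.
(iii) not (past probation) — holds.
So (b) is not satisfied (F AND T AND T).
(c) not (≥ 13 at site) — not met.
(3) = F OR F OR F = false.
Overall: T AND T AND F → false.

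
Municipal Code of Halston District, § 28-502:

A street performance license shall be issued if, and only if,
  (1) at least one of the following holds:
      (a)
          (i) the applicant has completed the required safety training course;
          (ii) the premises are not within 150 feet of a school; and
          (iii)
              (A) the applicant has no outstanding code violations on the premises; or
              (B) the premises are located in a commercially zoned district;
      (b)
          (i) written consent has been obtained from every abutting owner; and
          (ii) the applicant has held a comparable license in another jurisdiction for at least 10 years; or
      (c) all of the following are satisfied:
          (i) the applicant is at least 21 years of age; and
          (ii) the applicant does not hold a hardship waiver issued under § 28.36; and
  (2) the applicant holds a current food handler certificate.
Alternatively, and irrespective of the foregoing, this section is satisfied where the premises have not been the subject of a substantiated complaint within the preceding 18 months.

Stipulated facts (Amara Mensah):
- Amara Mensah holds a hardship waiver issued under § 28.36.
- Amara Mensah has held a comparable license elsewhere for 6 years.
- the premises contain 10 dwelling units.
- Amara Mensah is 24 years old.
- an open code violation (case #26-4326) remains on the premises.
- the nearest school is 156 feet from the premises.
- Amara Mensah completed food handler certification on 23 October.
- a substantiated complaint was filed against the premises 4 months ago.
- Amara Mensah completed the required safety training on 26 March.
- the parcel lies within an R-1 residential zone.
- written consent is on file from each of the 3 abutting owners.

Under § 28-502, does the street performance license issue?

(i) safety training — met.
(ii) ≥150 ft from school — met.
(A) no code violations — fails.
(B) commercially zoned — not met.
(iii): F OR F → false.
(a) = T AND T AND F = false.
(i) all abutters consent — satisfied.
(ii) prior license ≥ 10 yr — fails.
(b) = T AND F = false.
(i) age ≥ 21 — satisfied.
(ii) not (hardship waiver) — fails.
(c): T AND F → false.
(1): F OR F OR F → false.
(2) food handler cert. — satisfied.
Overall: F AND T → false.
Exception (no complaint in 18 mo.) — not satisfied.
Result: main false OR exception false → false.

No — denied.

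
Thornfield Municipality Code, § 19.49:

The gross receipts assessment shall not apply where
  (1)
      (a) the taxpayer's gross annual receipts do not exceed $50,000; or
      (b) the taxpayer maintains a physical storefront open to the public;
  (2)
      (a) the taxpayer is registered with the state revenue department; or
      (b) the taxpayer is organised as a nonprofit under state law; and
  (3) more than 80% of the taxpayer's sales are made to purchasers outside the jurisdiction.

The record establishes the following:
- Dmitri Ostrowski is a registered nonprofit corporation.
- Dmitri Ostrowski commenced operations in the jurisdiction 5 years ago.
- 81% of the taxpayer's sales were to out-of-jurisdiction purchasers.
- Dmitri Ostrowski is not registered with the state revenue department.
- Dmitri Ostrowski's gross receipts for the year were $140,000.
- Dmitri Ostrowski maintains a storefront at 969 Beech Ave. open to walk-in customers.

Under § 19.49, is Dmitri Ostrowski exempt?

(a) receipts ≤ $50,000 — not met.
(b) has storefront — satisfied.
(1) = F OR T = true.
(a) state-registered — fails.
(b) nonprofit — holds.
(2): F OR T → true.
(3) >80% out-of-jur. sales — satisfied.
Overall = T AND T AND T = true.

Yes — exempt.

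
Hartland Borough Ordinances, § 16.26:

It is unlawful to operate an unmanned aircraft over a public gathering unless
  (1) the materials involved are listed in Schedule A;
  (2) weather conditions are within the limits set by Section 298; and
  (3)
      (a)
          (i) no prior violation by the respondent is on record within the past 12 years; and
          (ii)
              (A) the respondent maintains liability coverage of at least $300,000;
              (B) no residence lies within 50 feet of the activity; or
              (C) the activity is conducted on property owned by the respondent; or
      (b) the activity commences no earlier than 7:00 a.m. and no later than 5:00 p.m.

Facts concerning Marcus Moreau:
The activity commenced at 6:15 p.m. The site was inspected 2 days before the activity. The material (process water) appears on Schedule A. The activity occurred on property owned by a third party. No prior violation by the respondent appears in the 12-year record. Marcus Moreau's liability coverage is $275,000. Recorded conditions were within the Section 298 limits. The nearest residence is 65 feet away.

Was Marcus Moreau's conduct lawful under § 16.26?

(1) Schedule A material — holds.
(2) weather ok — holds.
(i) no prior violation — holds.
(A) coverage ≥ $300,000 — not satisfied.
(B) no residence in 50 ft — met.
(C) own property — not met.
So (ii) is satisfied (F OR T OR F).
So (a) is satisfied (T AND T).
(b) start within hours — not satisfied.
(3): T OR F → true.
Overall: T AND T AND T → true.

Yes — lawful.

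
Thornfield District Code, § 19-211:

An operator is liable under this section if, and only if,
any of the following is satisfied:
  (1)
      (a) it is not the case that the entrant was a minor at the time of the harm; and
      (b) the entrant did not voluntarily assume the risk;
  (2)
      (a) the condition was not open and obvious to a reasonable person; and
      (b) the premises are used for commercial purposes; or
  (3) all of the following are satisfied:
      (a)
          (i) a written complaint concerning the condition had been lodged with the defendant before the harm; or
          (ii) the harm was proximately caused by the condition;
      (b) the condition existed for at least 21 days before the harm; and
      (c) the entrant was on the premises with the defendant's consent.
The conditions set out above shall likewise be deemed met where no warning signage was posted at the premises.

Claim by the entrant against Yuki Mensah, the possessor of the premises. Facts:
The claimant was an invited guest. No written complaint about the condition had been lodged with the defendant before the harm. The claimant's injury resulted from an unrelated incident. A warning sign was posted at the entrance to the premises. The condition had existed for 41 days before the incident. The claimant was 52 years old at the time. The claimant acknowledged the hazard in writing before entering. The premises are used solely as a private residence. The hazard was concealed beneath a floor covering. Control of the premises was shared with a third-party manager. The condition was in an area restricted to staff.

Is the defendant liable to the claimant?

No — not liable.

(a) not (entrant a minor) — satisfied.
(b) no assumed risk — not met.
(1) = T AND F = false.
(a) not open/obvious — holds.
(b) commercial use — fails.
(2): T AND F → false.
(i) complaint lodged — not satisfied.
(ii) proximate cause — not met.
(a): F OR F → false.
(b) condition ≥21 days old — satisfied.
(c) consent to enter — met.
So (3) is not satisfied (F AND T AND T).
Overall = F OR F OR F = false.
Exception (no signage posted) — not satisfied.
Result: main false OR exception false → false.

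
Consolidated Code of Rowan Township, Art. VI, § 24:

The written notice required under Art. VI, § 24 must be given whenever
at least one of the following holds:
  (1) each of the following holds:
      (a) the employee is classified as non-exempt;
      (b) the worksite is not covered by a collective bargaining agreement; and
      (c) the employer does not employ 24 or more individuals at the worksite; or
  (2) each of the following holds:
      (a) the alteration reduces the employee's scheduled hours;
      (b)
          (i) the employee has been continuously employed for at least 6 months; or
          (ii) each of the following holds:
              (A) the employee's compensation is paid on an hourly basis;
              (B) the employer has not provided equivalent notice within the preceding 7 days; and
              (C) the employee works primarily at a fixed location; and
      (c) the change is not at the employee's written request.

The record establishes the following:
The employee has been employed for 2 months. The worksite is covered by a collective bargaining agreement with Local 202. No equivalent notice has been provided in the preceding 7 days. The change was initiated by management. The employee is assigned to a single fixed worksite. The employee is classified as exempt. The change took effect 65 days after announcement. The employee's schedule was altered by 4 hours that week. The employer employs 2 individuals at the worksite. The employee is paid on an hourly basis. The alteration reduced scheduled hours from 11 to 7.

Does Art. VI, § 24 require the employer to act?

Yes — required.

(a) non-exempt — fails.
(b) no CBA — not met.
(c) not (≥ 24 at site) — met.
(1): F AND F AND T → false.
(a) hours reduced — satisfied.
(i) tenure ≥ 6 mo. — fails.
(A) hourly-paid — holds.
(B) no recent notice — holds.
(C) fixed location — met.
So (ii) is satisfied (T AND T AND T).
(b): F OR T → true.
(c) not employee-requested — satisfied.
(2): T AND T AND T → true.
Overall = F OR T = true.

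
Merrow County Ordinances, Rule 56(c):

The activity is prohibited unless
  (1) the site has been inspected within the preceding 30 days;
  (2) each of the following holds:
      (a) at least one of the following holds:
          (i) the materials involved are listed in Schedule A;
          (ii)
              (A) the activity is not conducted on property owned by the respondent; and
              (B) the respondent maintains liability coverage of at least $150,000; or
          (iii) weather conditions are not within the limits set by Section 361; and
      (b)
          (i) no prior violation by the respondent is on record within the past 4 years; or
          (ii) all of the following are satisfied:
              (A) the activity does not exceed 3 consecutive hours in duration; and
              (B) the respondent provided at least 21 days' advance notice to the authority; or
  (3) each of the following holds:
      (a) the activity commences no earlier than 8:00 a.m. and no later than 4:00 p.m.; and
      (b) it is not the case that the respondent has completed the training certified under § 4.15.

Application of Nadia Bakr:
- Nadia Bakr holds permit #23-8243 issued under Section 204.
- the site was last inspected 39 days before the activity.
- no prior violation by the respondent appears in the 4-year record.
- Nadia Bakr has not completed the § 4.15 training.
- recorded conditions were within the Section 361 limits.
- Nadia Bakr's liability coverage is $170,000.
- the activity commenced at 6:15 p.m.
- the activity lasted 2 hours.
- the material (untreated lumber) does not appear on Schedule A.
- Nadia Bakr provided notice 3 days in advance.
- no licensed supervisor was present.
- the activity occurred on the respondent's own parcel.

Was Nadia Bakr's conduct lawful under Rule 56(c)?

(1) site inspected — not satisfied.
(i) Schedule A material — not satisfied.
(A) not (own property) — not met.
(B) coverage ≥ $150,000 — satisfied.
(ii): F AND T → false.
(iii) not (weather ok) — not met.
(a) = F OR F OR F = false.
(i) no prior violation — met.
(A) ≤ 3 hrs duration — satisfied.
(B) ≥21 days' notice — not met.
So (ii) is not satisfied (T AND F).
(b): T OR F → true.
(2) = F AND T = false.
(a) start within hours — not met.
(b) not (training certified) — holds.
(3): F AND T → false.
Overall = F OR F OR F = false.

No — unlawful.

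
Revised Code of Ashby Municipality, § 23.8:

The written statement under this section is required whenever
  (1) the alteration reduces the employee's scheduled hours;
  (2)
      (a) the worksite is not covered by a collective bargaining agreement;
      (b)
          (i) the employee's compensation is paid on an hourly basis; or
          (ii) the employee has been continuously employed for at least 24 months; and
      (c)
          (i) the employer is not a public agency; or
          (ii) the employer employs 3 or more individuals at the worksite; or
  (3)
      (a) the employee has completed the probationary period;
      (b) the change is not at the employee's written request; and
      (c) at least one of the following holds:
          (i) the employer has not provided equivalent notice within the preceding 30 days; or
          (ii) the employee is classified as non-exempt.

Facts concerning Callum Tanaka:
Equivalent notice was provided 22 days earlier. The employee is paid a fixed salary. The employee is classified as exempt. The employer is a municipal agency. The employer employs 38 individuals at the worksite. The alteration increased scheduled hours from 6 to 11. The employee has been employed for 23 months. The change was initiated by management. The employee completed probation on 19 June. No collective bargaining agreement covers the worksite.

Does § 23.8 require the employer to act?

(1) hours reduced — fails.
(a) no CBA — holds.
(i) hourly-paid — fails.
(ii) tenure ≥ 24 mo. — not satisfied.
So (b) is not satisfied (F OR F).
(i) not (public agency) — not satisfied.
(ii) ≥ 3 at site — satisfied.
So (c) is satisfied (F OR T).
So (2) is not satisfied (T AND F AND T).
(a) past probation — satisfied.
(b) not employee-requested — met.
(i) no recent notice — not satisfied.
(ii) non-exempt — not met.
(c): F OR F → false.
So (3) is not satisfied (T AND T AND F).
Overall = F OR F OR F = false.

No — not required.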